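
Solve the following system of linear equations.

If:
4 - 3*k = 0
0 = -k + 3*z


Then:
k = 4/3
z = 4/9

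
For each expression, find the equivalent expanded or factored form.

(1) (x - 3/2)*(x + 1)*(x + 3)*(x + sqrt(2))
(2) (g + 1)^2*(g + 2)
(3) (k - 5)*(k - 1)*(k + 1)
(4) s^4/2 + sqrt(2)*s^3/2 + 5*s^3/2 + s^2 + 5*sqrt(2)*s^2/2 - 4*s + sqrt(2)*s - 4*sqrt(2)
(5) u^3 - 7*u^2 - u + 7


(1) = x^4 + sqrt(2)*x^3 + 5*x^3/2 - 3*x^2 + 5*sqrt(2)*x^2/2 - 9*x/2 - 3*sqrt(2)*x - 9*sqrt(2)/2
(2) = g^3 + 4*g^2 + 5*g + 2
(3) = k^3 - 5*k^2 - k + 5
(4) = (s/2 + 1)*(s - 1)*(s + 4)*(s + sqrt(2))
(5) = (u - 7)*(u - 1)*(u + 1)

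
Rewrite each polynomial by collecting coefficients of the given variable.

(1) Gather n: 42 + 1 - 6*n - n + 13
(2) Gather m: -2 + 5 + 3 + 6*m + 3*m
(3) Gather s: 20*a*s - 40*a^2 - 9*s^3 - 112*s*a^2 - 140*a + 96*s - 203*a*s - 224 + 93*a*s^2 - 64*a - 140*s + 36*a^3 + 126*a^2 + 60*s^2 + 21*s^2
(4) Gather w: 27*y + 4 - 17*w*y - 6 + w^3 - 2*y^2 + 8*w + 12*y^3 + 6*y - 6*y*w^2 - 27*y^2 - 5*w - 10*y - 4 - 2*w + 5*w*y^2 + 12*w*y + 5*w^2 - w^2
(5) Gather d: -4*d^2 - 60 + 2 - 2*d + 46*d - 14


(1) = 56 - 7*n
(2) = 9*m + 6
(3) = 36*a^3 + 86*a^2 - 204*a - 9*s^3 + s^2*(93*a + 81) + s*(-112*a^2 - 183*a - 44) - 224
(4) = w^3 + w^2*(4 - 6*y) + w*(5*y^2 - 5*y + 1) + 12*y^3 - 29*y^2 + 23*y - 6
(5) = -4*d^2 + 44*d - 72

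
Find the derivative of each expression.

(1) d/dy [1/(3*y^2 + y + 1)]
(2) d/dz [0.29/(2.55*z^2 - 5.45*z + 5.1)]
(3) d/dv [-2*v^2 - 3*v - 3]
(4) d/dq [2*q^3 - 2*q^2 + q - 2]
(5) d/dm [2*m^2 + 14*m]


(1) = (-6*y - 1)/(3*y^2 + y + 1)^2
(2) = (1.5805 - 1.479*z)/(2.55*z^2 - 5.45*z + 5.1)^2
(3) = -4*v - 3
(4) = 6*q^2 - 4*q + 1
(5) = 4*m + 14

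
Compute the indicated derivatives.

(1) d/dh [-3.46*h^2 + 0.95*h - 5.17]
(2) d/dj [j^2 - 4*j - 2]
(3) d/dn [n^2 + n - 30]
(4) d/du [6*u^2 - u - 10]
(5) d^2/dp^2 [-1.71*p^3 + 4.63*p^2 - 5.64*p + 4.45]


(1) = 0.95 - 6.92*h
(2) = 2*j - 4
(3) = 2*n + 1
(4) = 12*u - 1
(5) = 9.26 - 10.26*p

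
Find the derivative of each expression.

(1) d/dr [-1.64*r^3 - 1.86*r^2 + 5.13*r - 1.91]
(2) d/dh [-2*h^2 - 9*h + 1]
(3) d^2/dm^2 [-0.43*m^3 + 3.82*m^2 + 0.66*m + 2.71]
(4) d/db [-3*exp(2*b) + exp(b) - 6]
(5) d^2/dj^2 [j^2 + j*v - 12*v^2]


(1) = -4.92*r^2 - 3.72*r + 5.13
(2) = -4*h - 9
(3) = 7.64 - 2.58*m
(4) = (1 - 6*exp(b))*exp(b)
(5) = 2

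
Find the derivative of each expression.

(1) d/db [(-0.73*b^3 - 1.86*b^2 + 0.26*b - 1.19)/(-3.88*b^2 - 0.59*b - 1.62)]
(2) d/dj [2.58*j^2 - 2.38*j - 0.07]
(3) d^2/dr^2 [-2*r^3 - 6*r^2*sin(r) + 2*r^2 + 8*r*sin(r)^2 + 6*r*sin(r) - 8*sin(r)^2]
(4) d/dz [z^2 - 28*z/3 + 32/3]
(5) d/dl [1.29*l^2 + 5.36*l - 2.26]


(1) = (2.8324*b^4 + 0.8614*b^3 + 5.654*b^2 - 3.208*b - 1.1233)/(15.0544*b^4 + 4.5784*b^3 + 12.9193*b^2 + 1.9116*b + 2.6244)
(2) = 5.16*j - 2.38
(3) = 6*r^2*sin(r) - 6*r*sin(r) - 24*r*cos(r) + 16*r*cos(2*r) - 12*r + 12*sqrt(2)*cos(r + pi/4) - 16*sqrt(2)*cos(2*r + pi/4) + 4
(4) = 2*z - 28/3
(5) = 2.58*l + 5.36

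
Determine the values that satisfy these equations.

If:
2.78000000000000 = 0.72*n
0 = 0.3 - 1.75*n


Then:
No Solution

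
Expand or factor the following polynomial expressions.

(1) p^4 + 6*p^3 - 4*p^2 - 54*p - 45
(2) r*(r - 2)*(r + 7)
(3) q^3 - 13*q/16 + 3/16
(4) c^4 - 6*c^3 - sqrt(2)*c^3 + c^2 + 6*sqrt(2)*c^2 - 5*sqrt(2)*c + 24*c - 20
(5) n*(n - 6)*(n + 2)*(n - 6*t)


(1) = (p - 3)*(p + 1)*(p + 3)*(p + 5)
(2) = r^3 + 5*r^2 - 14*r
(3) = (q - 3/4)*(q - 1/4)*(q + 1)
(4) = (c - 5)*(c - 1)*(c - 2*sqrt(2))*(c + sqrt(2))
(5) = n^4 - 6*n^3*t - 4*n^3 + 24*n^2*t - 12*n^2 + 72*n*t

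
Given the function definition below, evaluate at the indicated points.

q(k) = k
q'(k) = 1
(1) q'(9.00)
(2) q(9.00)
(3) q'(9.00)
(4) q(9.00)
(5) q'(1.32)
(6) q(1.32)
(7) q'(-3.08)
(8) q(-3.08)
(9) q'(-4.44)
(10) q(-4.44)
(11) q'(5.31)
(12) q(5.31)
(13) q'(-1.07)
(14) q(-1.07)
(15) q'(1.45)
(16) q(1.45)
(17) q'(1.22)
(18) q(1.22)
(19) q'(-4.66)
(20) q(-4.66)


(1) = 1.00
(2) = 9.00
(3) = 1.00
(4) = 9.00
(5) = 1.00
(6) = 1.32
(7) = 1.00
(8) = -3.08
(9) = 1.00
(10) = -4.44
(11) = 1.00
(12) = 5.31
(13) = 1.00
(14) = -1.07
(15) = 1.00
(16) = 1.45
(17) = 1.00
(18) = 1.22
(19) = 1.00
(20) = -4.66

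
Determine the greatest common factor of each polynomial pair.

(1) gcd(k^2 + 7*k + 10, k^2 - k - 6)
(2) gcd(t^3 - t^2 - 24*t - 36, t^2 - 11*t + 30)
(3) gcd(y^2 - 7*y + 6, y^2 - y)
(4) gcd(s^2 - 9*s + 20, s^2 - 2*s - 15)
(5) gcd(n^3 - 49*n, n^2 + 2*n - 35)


(1) = k + 2
(2) = t - 6
(3) = gcd((y - 6)*(y - 1), y*(y - 1)) = y - 1
(4) = gcd((s - 5)*(s - 4), (s - 5)*(s + 3)) = s - 5
(5) = n + 7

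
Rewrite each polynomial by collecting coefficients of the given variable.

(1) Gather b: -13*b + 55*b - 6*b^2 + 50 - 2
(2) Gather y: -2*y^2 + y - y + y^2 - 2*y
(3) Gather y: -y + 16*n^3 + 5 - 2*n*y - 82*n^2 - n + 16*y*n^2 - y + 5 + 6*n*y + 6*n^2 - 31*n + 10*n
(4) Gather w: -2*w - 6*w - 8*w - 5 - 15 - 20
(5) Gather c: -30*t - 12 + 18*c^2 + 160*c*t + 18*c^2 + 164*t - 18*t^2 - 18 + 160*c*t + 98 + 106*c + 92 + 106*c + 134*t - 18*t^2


(1) = -6*b^2 + 42*b + 48
(2) = -y^2 - 2*y
(3) = 16*n^3 - 76*n^2 - 22*n + y*(16*n^2 + 4*n - 2) + 10
(4) = -16*w - 40
(5) = 36*c^2 + c*(320*t + 212) - 36*t^2 + 268*t + 160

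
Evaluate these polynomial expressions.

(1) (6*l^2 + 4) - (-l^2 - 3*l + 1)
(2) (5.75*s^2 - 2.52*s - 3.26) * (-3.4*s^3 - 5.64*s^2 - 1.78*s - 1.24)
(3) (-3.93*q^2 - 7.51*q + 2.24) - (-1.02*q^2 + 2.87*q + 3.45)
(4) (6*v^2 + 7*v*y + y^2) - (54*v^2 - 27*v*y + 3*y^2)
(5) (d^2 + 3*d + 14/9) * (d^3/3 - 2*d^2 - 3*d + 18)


(1) = 7*l^2 + 3*l + 3
(2) = -19.55*s^5 - 23.862*s^4 + 15.0618*s^3 + 15.742*s^2 + 8.9276*s + 4.0424
(3) = -2.91*q^2 - 10.38*q - 1.21
(4) = -48*v^2 + 34*v*y - 2*y^2
(5) = d^5/3 - d^4 - 229*d^3/27 + 53*d^2/9 + 148*d/3 + 28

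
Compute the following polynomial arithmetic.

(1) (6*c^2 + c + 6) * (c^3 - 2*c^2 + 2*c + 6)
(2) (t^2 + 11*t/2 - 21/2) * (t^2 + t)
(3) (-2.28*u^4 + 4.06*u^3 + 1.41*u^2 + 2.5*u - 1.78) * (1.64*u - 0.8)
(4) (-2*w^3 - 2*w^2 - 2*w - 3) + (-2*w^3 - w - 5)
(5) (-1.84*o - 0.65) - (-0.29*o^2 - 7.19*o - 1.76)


(1) = 6*c^5 - 11*c^4 + 16*c^3 + 26*c^2 + 18*c + 36
(2) = t^4 + 13*t^3/2 - 5*t^2 - 21*t/2
(3) = -3.7392*u^5 + 8.4824*u^4 - 0.9356*u^3 + 2.972*u^2 - 4.9192*u + 1.424
(4) = -4*w^3 - 2*w^2 - 3*w - 8
(5) = 0.29*o^2 + 5.35*o + 1.11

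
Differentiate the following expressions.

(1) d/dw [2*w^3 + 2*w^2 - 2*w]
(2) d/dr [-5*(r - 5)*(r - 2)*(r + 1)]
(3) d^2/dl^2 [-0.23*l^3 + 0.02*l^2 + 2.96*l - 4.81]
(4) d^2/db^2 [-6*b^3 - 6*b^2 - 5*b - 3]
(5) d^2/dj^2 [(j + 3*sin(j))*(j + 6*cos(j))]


(1) = 6*w^2 + 4*w - 2
(2) = -15*r^2 + 60*r - 15
(3) = 0.04 - 1.38*l
(4) = -36*b - 12
(5) = -3*j*sin(j) - 6*j*cos(j) - 12*sin(j) - 36*sin(2*j) + 6*cos(j) + 2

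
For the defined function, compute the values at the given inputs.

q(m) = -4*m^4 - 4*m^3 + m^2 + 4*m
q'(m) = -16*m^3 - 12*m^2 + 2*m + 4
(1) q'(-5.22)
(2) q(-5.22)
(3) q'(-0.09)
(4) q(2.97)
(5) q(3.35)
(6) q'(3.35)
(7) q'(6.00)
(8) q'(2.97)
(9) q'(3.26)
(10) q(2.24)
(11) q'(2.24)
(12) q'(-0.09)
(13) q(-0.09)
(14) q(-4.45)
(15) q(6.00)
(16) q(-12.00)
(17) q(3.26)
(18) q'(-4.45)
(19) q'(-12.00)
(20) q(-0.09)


(1) = 1942.37
(2) = -2394.59
(3) = 3.73
(4) = -395.32
(5) = -629.54
(6) = -725.50
(7) = -3872.00
(8) = -515.08
(9) = -671.35
(10) = -131.69
(11) = -231.56
(12) = 3.73
(13) = -0.35
(14) = -1214.07
(15) = -5988.00
(16) = -75936.00
(17) = -566.70
(18) = 1167.41
(19) = 25900.00
(20) = -0.35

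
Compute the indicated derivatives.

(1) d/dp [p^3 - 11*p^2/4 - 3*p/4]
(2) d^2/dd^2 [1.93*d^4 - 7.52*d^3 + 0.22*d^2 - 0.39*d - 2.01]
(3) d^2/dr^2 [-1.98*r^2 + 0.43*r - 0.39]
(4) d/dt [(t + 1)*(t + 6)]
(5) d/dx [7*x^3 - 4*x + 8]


(1) = 3*p^2 - 11*p/2 - 3/4
(2) = 23.16*d^2 - 45.12*d + 0.44
(3) = -3.96000000000000
(4) = 2*t + 7
(5) = 21*x^2 - 4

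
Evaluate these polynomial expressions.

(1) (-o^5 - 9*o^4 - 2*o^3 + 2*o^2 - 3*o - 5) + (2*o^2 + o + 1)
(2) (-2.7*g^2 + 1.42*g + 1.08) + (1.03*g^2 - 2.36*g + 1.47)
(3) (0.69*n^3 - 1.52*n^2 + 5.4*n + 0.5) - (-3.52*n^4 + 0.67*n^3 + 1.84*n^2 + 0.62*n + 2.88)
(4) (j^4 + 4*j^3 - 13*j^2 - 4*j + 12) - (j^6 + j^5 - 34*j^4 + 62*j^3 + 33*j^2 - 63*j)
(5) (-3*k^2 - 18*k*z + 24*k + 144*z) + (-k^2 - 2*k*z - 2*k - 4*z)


(1) = -o^5 - 9*o^4 - 2*o^3 + 4*o^2 - 2*o - 4
(2) = -1.67*g^2 - 0.94*g + 2.55
(3) = 3.52*n^4 + 0.02*n^3 - 3.36*n^2 + 4.78*n - 2.38
(4) = -j^6 - j^5 + 35*j^4 - 58*j^3 - 46*j^2 + 59*j + 12
(5) = -4*k^2 - 20*k*z + 22*k + 140*z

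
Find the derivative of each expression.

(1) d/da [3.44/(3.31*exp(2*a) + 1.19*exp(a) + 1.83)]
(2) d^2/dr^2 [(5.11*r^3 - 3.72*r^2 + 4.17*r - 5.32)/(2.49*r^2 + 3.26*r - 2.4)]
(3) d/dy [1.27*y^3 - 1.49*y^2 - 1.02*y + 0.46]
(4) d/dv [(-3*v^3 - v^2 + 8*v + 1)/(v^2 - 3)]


(1) = (-22.7728*exp(a) - 4.0936)*exp(a)/(3.31*exp(2*a) + 1.19*exp(a) + 1.83)^2
(2) = (281.791082*r^3 - 571.175352*r^2 + 67.013712*r - 154.264544)/(15.438249*r^6 + 60.636978*r^5 + 34.747452*r^4 - 82.244584*r^3 - 33.49152*r^2 + 56.3328*r - 13.824)
(3) = 3.81*y^2 - 2.98*y - 1.02
(4) = (-3*v^4 + 19*v^2 + 4*v - 24)/(v^4 - 6*v^2 + 9)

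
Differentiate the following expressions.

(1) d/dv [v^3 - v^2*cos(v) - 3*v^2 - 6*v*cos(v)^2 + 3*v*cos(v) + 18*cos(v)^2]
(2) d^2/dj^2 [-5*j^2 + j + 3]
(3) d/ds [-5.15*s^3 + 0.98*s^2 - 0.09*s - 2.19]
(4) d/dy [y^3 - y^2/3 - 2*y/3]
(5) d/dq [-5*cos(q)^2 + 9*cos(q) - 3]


(1) = v^2*sin(v) + 3*v^2 - 3*v*sin(v) + 6*v*sin(2*v) - 2*v*cos(v) - 6*v - 18*sin(2*v) - 6*cos(v)^2 + 3*cos(v)
(2) = -10
(3) = -15.45*s^2 + 1.96*s - 0.09
(4) = 3*y^2 - 2*y/3 - 2/3
(5) = (10*cos(q) - 9)*sin(q)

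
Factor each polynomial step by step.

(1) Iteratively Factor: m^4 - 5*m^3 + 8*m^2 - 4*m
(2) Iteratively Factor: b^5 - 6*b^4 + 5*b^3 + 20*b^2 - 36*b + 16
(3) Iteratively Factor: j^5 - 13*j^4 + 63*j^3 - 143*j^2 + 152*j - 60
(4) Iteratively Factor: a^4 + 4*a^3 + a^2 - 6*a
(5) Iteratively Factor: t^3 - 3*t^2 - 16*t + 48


(1) = (m - 1)*(m^3 - 4*m^2 + 4*m) = (m - 2)*(m - 1)*(m^2 - 2*m) = (m - 2)^2*(m - 1)*(m)
(2) = (b + 2)*(b^4 - 8*b^3 + 21*b^2 - 22*b + 8) = (b - 4)*(b + 2)*(b^3 - 4*b^2 + 5*b - 2) = (b - 4)*(b - 1)*(b + 2)*(b^2 - 3*b + 2) = (b - 4)*(b - 1)^2*(b + 2)*(b - 2)
(3) = (j - 2)*(j^4 - 11*j^3 + 41*j^2 - 61*j + 30) = (j - 3)*(j - 2)*(j^3 - 8*j^2 + 17*j - 10) = (j - 3)*(j - 2)^2*(j^2 - 6*j + 5) = (j - 3)*(j - 2)^2*(j - 1)*(j - 5)
(4) = (a + 2)*(a^3 + 2*a^2 - 3*a) = a*(a + 2)*(a^2 + 2*a - 3) = a*(a + 2)*(a + 3)*(a - 1)
(5) = (t + 4)*(t^2 - 7*t + 12) = (t - 3)*(t + 4)*(t - 4)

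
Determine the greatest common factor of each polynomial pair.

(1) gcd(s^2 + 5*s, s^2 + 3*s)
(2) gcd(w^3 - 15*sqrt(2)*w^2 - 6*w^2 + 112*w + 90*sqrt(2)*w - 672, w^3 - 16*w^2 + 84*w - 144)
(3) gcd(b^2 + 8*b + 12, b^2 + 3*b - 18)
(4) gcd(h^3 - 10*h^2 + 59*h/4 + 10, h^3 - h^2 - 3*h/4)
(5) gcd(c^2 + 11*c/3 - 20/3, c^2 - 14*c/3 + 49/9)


(1) = gcd(s*(s + 5), s*(s + 3)) = s
(2) = w - 6
(3) = gcd((b + 2)*(b + 6), (b - 3)*(b + 6)) = b + 6
(4) = h + 1/2
(5) = gcd((c - 4/3)*(c + 5), (c - 7/3)^2) = 1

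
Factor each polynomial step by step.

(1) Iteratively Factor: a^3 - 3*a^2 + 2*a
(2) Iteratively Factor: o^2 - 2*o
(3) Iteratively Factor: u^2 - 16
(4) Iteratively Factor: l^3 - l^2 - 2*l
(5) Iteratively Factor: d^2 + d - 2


(1) = (a)*(a^2 - 3*a + 2) = a*(a - 1)*(a - 2)
(2) = (o)*(o - 2)
(3) = (u + 4)*(u - 4)
(4) = (l - 2)*(l^2 + l) = (l - 2)*(l + 1)*(l)
(5) = (d + 2)*(d - 1)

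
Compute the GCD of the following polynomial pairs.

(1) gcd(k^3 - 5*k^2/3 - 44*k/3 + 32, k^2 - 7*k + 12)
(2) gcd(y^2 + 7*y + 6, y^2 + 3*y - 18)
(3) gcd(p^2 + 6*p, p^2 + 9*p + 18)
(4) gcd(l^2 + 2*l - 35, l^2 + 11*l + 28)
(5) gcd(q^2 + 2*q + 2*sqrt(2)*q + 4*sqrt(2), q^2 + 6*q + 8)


(1) = gcd((k - 3)*(k - 8/3)*(k + 4), (k - 4)*(k - 3)) = k - 3
(2) = gcd((y + 1)*(y + 6), (y - 3)*(y + 6)) = y + 6
(3) = p + 6
(4) = l + 7
(5) = gcd((q + 2)*(q + 2*sqrt(2)), (q + 2)*(q + 4)) = q + 2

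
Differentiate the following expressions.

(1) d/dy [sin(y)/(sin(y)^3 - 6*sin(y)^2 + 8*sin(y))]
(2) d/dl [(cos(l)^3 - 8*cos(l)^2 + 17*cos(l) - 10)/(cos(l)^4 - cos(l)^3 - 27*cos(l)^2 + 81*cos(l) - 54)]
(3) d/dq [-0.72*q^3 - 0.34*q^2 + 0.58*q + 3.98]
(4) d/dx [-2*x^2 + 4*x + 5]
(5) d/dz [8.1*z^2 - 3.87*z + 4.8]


(1) = 2*(3 - sin(y))*cos(y)/(sin(y)^2 - 6*sin(y) + 8)^2
(2) = (cos(l)^3 - 11*cos(l)^2 + 24*cos(l) - 36)*sin(l)/((cos(l) - 3)^3*(cos(l) + 6)^2)
(3) = -2.16*q^2 - 0.68*q + 0.58
(4) = 4 - 4*x
(5) = 16.2*z - 3.87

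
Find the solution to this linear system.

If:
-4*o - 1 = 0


Then:
o = -1/4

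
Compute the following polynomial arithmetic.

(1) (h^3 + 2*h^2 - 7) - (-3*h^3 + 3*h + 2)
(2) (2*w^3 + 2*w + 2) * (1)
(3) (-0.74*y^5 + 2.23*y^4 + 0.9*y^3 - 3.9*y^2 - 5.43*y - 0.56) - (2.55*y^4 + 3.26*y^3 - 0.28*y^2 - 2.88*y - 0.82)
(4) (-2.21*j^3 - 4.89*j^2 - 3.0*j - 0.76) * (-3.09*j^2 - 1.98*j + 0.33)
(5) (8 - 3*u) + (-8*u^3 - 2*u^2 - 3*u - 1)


(1) = 4*h^3 + 2*h^2 - 3*h - 9
(2) = 2*w^3 + 2*w + 2
(3) = -0.74*y^5 - 0.32*y^4 - 2.36*y^3 - 3.62*y^2 - 2.55*y + 0.26
(4) = 6.8289*j^5 + 19.4859*j^4 + 18.2229*j^3 + 6.6747*j^2 + 0.5148*j - 0.2508
(5) = -8*u^3 - 2*u^2 - 6*u + 7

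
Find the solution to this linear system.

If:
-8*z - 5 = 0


Then:
z = -5/8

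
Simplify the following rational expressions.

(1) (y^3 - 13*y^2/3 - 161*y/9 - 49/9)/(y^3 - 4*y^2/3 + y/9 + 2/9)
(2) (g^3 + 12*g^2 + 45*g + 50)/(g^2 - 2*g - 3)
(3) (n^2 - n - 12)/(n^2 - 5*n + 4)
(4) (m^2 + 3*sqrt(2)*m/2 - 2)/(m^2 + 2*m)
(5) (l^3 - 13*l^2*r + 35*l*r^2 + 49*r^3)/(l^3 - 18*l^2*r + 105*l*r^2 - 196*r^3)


(1) = (3*y^2 - 14*y - 49)/(3*y^2 - 5*y + 2)
(2) = (g^3 + 12*g^2 + 45*g + 50)/(g^2 - 2*g - 3)
(3) = (n + 3)/(n - 1)
(4) = (2*m^2 + 3*sqrt(2)*m - 4)/(2*m^2 + 4*m)
(5) = (-l - r)/(-l + 4*r)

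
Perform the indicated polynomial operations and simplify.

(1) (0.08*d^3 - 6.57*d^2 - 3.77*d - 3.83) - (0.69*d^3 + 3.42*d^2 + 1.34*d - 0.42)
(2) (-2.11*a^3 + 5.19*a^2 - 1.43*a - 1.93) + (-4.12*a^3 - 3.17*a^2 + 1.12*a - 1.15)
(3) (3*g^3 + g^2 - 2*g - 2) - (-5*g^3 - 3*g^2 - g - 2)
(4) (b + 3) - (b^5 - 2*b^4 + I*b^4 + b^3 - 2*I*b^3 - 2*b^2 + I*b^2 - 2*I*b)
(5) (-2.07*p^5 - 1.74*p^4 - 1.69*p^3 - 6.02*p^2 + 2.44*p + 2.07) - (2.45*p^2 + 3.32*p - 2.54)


(1) = -0.61*d^3 - 9.99*d^2 - 5.11*d - 3.41
(2) = -6.23*a^3 + 2.02*a^2 - 0.31*a - 3.08
(3) = 8*g^3 + 4*g^2 - g
(4) = -b^5 + 2*b^4 - I*b^4 - b^3 + 2*I*b^3 + 2*b^2 - I*b^2 + b + 2*I*b + 3
(5) = -2.07*p^5 - 1.74*p^4 - 1.69*p^3 - 8.47*p^2 - 0.88*p + 4.61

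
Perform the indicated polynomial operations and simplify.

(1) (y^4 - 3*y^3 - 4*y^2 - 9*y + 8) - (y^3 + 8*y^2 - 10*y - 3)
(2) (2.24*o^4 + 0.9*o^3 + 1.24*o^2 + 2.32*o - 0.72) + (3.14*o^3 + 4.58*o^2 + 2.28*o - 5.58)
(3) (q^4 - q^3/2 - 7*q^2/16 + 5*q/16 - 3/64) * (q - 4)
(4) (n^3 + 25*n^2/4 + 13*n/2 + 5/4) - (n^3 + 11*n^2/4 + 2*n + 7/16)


(1) = y^4 - 4*y^3 - 12*y^2 + y + 11
(2) = 2.24*o^4 + 4.04*o^3 + 5.82*o^2 + 4.6*o - 6.3
(3) = q^5 - 9*q^4/2 + 25*q^3/16 + 33*q^2/16 - 83*q/64 + 3/16
(4) = 7*n^2/2 + 9*n/2 + 13/16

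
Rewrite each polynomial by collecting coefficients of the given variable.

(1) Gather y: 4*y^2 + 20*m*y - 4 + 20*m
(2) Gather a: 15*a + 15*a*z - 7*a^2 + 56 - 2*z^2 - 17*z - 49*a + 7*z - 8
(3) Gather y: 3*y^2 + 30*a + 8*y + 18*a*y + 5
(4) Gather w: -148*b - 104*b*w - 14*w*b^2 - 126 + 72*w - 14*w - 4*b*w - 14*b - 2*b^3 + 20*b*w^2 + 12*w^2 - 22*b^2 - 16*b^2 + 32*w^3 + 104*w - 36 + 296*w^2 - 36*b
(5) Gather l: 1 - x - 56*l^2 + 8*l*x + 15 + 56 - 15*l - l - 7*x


(1) = 20*m*y + 20*m + 4*y^2 - 4
(2) = -7*a^2 + a*(15*z - 34) - 2*z^2 - 10*z + 48
(3) = 30*a + 3*y^2 + y*(18*a + 8) + 5
(4) = -2*b^3 - 38*b^2 - 198*b + 32*w^3 + w^2*(20*b + 308) + w*(-14*b^2 - 108*b + 162) - 162
(5) = -56*l^2 + l*(8*x - 16) - 8*x + 72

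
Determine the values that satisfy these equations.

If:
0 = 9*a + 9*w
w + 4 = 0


Then:
a = 4
w = -4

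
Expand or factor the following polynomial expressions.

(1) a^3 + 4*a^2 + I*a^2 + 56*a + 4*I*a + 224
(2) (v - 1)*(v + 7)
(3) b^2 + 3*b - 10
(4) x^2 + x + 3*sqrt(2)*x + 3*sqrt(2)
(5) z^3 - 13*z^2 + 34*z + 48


(1) = (a + 4)*(a - 7*I)*(a + 8*I)
(2) = v^2 + 6*v - 7
(3) = (b - 2)*(b + 5)
(4) = (x + 1)*(x + 3*sqrt(2))
(5) = (z - 8)*(z - 6)*(z + 1)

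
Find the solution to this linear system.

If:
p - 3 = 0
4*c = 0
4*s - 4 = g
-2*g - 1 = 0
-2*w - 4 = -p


Then:
c = 0
g = -1/2
p = 3
s = 7/8
w = -1/2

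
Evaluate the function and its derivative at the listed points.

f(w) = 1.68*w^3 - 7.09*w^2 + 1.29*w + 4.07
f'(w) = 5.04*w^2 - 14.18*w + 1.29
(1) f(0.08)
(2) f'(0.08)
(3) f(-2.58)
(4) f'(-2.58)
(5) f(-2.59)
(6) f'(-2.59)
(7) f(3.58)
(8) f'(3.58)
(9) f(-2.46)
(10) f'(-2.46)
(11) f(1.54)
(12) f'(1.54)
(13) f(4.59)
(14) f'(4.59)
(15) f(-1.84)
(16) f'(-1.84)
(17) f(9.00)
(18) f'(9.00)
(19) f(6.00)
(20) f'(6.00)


(1) = 4.13
(2) = 0.19
(3) = -75.30
(4) = 71.42
(5) = -76.02
(6) = 71.83
(7) = -5.10
(8) = 15.12
(9) = -67.02
(10) = 66.67
(11) = -4.62
(12) = -8.59
(13) = 23.08
(14) = 42.39
(15) = -32.77
(16) = 44.44
(17) = 666.11
(18) = 281.91
(19) = 119.45
(20) = 97.65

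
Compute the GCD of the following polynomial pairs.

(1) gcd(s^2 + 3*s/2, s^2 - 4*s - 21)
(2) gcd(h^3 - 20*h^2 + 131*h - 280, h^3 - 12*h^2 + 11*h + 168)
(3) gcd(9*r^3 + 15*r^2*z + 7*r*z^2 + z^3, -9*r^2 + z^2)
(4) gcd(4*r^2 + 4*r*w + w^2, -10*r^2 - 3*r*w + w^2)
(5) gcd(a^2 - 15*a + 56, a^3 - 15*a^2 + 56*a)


(1) = gcd(s*(s + 3/2), (s - 7)*(s + 3)) = 1
(2) = h^2 - 15*h + 56
(3) = 3*r + z
(4) = 2*r + w
(5) = gcd((a - 8)*(a - 7), a*(a - 8)*(a - 7)) = a^2 - 15*a + 56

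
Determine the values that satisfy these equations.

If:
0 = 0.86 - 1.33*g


Then:
g = 0.65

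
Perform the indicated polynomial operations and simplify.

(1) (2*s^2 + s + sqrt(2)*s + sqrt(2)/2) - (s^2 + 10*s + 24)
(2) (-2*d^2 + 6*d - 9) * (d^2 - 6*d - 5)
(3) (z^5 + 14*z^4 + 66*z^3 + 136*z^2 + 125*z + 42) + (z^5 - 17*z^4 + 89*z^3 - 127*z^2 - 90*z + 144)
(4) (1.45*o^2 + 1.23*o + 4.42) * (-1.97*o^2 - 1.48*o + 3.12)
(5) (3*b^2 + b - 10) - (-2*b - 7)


(1) = s^2 - 9*s + sqrt(2)*s - 24 + sqrt(2)/2
(2) = -2*d^4 + 18*d^3 - 35*d^2 + 24*d + 45
(3) = 2*z^5 - 3*z^4 + 155*z^3 + 9*z^2 + 35*z + 186
(4) = -2.8565*o^4 - 4.5691*o^3 - 6.0038*o^2 - 2.704*o + 13.7904
(5) = 3*b^2 + 3*b - 3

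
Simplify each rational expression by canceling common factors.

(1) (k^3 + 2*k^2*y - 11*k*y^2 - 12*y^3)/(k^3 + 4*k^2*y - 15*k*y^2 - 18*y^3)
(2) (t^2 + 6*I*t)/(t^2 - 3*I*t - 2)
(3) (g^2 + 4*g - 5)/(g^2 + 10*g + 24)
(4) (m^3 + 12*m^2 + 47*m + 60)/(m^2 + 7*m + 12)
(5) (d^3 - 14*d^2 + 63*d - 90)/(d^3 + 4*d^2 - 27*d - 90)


(1) = (k + 4*y)/(k + 6*y)
(2) = (t^2 + 6*I*t)/(t^2 - 3*I*t - 2)
(3) = (g^2 + 4*g - 5)/(g^2 + 10*g + 24)
(4) = m + 5
(5) = (d^2 - 9*d + 18)/(d^2 + 9*d + 18)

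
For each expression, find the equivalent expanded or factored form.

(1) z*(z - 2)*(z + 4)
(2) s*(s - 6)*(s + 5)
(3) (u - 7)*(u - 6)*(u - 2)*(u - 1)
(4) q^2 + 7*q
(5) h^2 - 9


(1) = z^3 + 2*z^2 - 8*z
(2) = s^3 - s^2 - 30*s
(3) = u^4 - 16*u^3 + 83*u^2 - 152*u + 84
(4) = q*(q + 7)
(5) = (h - 3)*(h + 3)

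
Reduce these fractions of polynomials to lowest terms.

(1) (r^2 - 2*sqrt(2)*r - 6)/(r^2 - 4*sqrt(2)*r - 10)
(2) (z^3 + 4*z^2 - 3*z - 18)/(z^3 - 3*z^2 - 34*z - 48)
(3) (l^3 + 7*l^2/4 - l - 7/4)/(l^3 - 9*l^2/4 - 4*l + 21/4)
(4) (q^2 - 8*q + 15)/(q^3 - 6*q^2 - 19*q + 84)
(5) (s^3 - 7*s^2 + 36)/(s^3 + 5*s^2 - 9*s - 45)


(1) = (r - 3*sqrt(2))/(r - 5*sqrt(2))
(2) = (z^2 + z - 6)/(z^2 - 6*z - 16)
(3) = (l + 1)/(l - 3)
(4) = (q - 5)/(q^2 - 3*q - 28)
(5) = (s^2 - 4*s - 12)/(s^2 + 8*s + 15)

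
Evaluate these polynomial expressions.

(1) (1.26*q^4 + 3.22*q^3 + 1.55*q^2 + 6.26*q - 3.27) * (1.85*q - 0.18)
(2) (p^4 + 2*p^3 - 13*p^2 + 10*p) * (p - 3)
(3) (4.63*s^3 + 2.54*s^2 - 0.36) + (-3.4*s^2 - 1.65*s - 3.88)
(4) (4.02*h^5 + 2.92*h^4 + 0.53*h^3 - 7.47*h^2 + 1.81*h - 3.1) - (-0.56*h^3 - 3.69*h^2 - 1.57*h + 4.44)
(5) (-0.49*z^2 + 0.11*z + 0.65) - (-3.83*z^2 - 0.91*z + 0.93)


(1) = 2.331*q^5 + 5.7302*q^4 + 2.2879*q^3 + 11.302*q^2 - 7.1763*q + 0.5886
(2) = p^5 - p^4 - 19*p^3 + 49*p^2 - 30*p
(3) = 4.63*s^3 - 0.86*s^2 - 1.65*s - 4.24
(4) = 4.02*h^5 + 2.92*h^4 + 1.09*h^3 - 3.78*h^2 + 3.38*h - 7.54
(5) = 3.34*z^2 + 1.02*z - 0.28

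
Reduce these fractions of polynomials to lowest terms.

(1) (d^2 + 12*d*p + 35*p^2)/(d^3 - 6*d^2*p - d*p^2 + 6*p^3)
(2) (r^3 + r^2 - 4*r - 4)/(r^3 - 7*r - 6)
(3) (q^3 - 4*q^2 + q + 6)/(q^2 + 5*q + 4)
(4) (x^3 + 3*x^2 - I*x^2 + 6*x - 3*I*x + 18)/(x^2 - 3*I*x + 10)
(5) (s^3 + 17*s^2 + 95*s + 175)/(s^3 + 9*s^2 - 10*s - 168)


(1) = (d^2 + 12*d*p + 35*p^2)/(d^3 - 6*d^2*p - d*p^2 + 6*p^3)
(2) = (r - 2)/(r - 3)
(3) = (q^2 - 5*q + 6)/(q + 4)
(4) = (x^2 + x*(3 - 3*I) - 9*I)/(x - 5*I)
(5) = (s^2 + 10*s + 25)/(s^2 + 2*s - 24)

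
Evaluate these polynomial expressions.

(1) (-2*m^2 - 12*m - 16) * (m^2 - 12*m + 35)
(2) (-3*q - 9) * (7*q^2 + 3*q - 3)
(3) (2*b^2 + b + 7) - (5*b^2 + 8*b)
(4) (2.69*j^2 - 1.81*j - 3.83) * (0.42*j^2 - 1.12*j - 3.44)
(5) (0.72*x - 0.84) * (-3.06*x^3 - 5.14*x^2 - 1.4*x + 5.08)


(1) = -2*m^4 + 12*m^3 + 58*m^2 - 228*m - 560
(2) = -21*q^3 - 72*q^2 - 18*q + 27
(3) = -3*b^2 - 7*b + 7
(4) = 1.1298*j^4 - 3.773*j^3 - 8.835*j^2 + 10.516*j + 13.1752
(5) = -2.2032*x^4 - 1.1304*x^3 + 3.3096*x^2 + 4.8336*x - 4.2672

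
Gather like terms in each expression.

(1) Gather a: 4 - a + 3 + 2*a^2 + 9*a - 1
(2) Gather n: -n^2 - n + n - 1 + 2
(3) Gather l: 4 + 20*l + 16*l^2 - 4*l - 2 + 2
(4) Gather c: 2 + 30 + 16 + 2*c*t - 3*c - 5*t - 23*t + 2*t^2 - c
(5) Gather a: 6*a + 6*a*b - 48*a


(1) = 2*a^2 + 8*a + 6
(2) = 1 - n^2
(3) = 16*l^2 + 16*l + 4
(4) = c*(2*t - 4) + 2*t^2 - 28*t + 48
(5) = a*(6*b - 42)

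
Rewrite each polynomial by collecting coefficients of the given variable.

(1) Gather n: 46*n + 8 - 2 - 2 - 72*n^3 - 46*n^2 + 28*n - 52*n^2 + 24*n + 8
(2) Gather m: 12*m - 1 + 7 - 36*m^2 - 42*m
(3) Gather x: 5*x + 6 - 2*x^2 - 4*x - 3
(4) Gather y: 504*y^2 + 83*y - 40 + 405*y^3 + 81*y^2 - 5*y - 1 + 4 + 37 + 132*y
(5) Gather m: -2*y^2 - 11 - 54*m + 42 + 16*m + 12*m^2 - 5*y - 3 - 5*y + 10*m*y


(1) = -72*n^3 - 98*n^2 + 98*n + 12
(2) = -36*m^2 - 30*m + 6
(3) = -2*x^2 + x + 3
(4) = 405*y^3 + 585*y^2 + 210*y
(5) = 12*m^2 + m*(10*y - 38) - 2*y^2 - 10*y + 28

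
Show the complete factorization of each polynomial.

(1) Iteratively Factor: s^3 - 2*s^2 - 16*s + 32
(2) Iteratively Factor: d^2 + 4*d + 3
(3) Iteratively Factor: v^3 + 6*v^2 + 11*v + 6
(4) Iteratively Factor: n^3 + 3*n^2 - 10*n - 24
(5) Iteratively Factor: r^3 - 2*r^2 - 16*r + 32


(1) = (s - 4)*(s^2 + 2*s - 8) = (s - 4)*(s - 2)*(s + 4)
(2) = (d + 3)*(d + 1)
(3) = (v + 3)*(v^2 + 3*v + 2) = (v + 1)*(v + 3)*(v + 2)
(4) = (n + 2)*(n^2 + n - 12) = (n - 3)*(n + 2)*(n + 4)
(5) = (r + 4)*(r^2 - 6*r + 8) = (r - 2)*(r + 4)*(r - 4)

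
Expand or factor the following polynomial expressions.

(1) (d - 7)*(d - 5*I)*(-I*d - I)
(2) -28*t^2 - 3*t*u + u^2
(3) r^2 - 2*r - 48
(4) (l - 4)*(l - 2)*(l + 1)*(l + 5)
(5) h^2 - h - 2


(1) = -I*d^3 - 5*d^2 + 6*I*d^2 + 30*d + 7*I*d + 35
(2) = (-7*t + u)*(4*t + u)
(3) = (r - 8)*(r + 6)
(4) = l^4 - 23*l^2 + 18*l + 40
(5) = (h - 2)*(h + 1)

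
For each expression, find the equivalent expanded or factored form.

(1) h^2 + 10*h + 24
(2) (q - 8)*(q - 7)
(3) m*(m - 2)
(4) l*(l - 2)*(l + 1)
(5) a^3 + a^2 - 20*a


(1) = (h + 4)*(h + 6)
(2) = q^2 - 15*q + 56
(3) = m^2 - 2*m
(4) = l^3 - l^2 - 2*l
(5) = a*(a - 4)*(a + 5)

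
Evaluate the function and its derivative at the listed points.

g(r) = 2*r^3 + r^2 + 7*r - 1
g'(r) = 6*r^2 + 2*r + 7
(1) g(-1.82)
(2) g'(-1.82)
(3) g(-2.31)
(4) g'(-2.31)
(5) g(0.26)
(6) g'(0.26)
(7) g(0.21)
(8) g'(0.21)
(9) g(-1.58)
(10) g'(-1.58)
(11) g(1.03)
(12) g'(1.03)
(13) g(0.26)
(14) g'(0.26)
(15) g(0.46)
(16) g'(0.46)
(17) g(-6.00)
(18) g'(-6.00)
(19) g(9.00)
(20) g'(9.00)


(1) = -22.48
(2) = 23.23
(3) = -36.49
(4) = 34.40
(5) = 0.92
(6) = 7.93
(7) = 0.53
(8) = 7.68
(9) = -17.45
(10) = 18.82
(11) = 9.46
(12) = 15.43
(13) = 0.92
(14) = 7.93
(15) = 2.63
(16) = 9.19
(17) = -439.00
(18) = 211.00
(19) = 1601.00
(20) = 511.00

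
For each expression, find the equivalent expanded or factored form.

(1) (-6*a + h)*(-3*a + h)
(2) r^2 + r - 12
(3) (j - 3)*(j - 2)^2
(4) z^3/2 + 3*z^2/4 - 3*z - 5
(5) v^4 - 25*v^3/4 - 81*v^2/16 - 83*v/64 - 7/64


(1) = 18*a^2 - 9*a*h + h^2
(2) = (r - 3)*(r + 4)
(3) = j^3 - 7*j^2 + 16*j - 12
(4) = (z/2 + 1)*(z - 5/2)*(z + 2)
(5) = (v - 7)*(v + 1/4)^3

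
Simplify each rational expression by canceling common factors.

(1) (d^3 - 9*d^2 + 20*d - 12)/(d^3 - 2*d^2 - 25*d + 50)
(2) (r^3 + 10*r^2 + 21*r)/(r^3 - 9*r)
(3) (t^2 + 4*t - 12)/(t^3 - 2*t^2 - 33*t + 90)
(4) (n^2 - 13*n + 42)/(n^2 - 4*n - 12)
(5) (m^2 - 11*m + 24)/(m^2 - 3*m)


(1) = (d^2 - 7*d + 6)/(d^2 - 25)
(2) = (r + 7)/(r - 3)
(3) = (t - 2)/(t^2 - 8*t + 15)
(4) = (n - 7)/(n + 2)
(5) = (m - 8)/m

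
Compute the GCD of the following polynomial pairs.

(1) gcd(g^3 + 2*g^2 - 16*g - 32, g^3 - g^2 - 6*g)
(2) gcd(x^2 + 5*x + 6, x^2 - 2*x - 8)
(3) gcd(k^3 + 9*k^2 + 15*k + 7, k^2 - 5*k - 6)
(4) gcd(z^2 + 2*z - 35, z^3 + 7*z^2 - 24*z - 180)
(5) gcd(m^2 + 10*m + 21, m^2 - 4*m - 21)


(1) = g + 2
(2) = gcd((x + 2)*(x + 3), (x - 4)*(x + 2)) = x + 2
(3) = gcd((k + 1)^2*(k + 7), (k - 6)*(k + 1)) = k + 1
(4) = z - 5
(5) = m + 3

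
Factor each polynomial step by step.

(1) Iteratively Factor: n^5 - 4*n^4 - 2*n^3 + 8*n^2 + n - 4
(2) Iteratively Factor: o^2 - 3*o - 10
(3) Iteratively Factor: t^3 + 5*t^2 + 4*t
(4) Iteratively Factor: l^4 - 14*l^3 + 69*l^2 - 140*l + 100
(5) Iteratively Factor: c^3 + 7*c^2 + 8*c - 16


(1) = (n + 1)*(n^4 - 5*n^3 + 3*n^2 + 5*n - 4) = (n - 1)*(n + 1)*(n^3 - 4*n^2 - n + 4) = (n - 1)^2*(n + 1)*(n^2 - 3*n - 4) = (n - 1)^2*(n + 1)^2*(n - 4)
(2) = (o - 5)*(o + 2)
(3) = (t + 4)*(t^2 + t) = t*(t + 4)*(t + 1)
(4) = (l - 5)*(l^3 - 9*l^2 + 24*l - 20) = (l - 5)^2*(l^2 - 4*l + 4) = (l - 5)^2*(l - 2)*(l - 2)
(5) = (c - 1)*(c^2 + 8*c + 16) = (c - 1)*(c + 4)*(c + 4)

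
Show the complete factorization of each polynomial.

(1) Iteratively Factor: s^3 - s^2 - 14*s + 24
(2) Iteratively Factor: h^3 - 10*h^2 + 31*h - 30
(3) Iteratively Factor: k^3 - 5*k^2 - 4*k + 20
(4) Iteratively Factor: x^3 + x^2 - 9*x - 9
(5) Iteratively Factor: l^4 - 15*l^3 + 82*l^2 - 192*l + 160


(1) = (s - 2)*(s^2 + s - 12) = (s - 2)*(s + 4)*(s - 3)
(2) = (h - 2)*(h^2 - 8*h + 15) = (h - 5)*(h - 2)*(h - 3)
(3) = (k + 2)*(k^2 - 7*k + 10) = (k - 2)*(k + 2)*(k - 5)
(4) = (x + 1)*(x^2 - 9) = (x + 1)*(x + 3)*(x - 3)
(5) = (l - 2)*(l^3 - 13*l^2 + 56*l - 80) = (l - 4)*(l - 2)*(l^2 - 9*l + 20) = (l - 4)^2*(l - 2)*(l - 5)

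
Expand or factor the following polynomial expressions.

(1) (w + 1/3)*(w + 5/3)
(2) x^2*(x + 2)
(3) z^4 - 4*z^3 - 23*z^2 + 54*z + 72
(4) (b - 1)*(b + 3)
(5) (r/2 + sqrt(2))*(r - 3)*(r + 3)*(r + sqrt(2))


(1) = w^2 + 2*w + 5/9
(2) = x^3 + 2*x^2
(3) = (z - 6)*(z - 3)*(z + 1)*(z + 4)
(4) = b^2 + 2*b - 3
(5) = r^4/2 + 3*sqrt(2)*r^3/2 - 5*r^2/2 - 27*sqrt(2)*r/2 - 18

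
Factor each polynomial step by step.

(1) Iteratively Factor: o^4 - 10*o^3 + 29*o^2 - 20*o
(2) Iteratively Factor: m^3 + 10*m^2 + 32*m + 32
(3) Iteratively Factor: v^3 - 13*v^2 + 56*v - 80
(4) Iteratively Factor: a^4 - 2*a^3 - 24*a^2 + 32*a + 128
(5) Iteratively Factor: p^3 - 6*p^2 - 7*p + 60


(1) = (o)*(o^3 - 10*o^2 + 29*o - 20) = o*(o - 5)*(o^2 - 5*o + 4) = o*(o - 5)*(o - 1)*(o - 4)
(2) = (m + 4)*(m^2 + 6*m + 8) = (m + 4)^2*(m + 2)
(3) = (v - 5)*(v^2 - 8*v + 16) = (v - 5)*(v - 4)*(v - 4)
(4) = (a - 4)*(a^3 + 2*a^2 - 16*a - 32) = (a - 4)^2*(a^2 + 6*a + 8) = (a - 4)^2*(a + 4)*(a + 2)
(5) = (p + 3)*(p^2 - 9*p + 20) = (p - 4)*(p + 3)*(p - 5)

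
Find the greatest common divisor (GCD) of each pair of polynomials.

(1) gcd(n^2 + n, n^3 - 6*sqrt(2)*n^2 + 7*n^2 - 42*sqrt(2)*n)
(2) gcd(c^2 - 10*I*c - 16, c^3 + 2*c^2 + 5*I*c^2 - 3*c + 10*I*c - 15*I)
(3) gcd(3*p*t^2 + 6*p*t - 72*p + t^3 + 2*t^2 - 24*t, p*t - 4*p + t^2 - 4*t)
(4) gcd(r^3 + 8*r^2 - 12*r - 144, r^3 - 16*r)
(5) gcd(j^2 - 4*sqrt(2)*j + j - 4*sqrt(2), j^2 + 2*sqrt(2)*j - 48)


(1) = gcd(n*(n + 1), n*(n + 7)*(n - 6*sqrt(2))) = n
(2) = gcd((c - 8*I)*(c - 2*I), (c - 1)*(c + 3)*(c + 5*I)) = 1
(3) = t - 4
(4) = gcd((r - 4)*(r + 6)^2, r*(r - 4)*(r + 4)) = r - 4
(5) = gcd((j + 1)*(j - 4*sqrt(2)), (j - 4*sqrt(2))*(j + 6*sqrt(2))) = j - 4*sqrt(2)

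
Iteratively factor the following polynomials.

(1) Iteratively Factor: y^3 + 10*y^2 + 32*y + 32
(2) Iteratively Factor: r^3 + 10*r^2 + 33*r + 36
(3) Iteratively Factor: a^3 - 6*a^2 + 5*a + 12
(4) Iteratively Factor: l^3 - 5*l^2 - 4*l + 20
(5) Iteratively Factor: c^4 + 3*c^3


(1) = (y + 2)*(y^2 + 8*y + 16) = (y + 2)*(y + 4)*(y + 4)
(2) = (r + 3)*(r^2 + 7*r + 12) = (r + 3)*(r + 4)*(r + 3)
(3) = (a + 1)*(a^2 - 7*a + 12) = (a - 4)*(a + 1)*(a - 3)
(4) = (l - 5)*(l^2 - 4) = (l - 5)*(l - 2)*(l + 2)
(5) = (c + 3)*(c^3) = c*(c + 3)*(c^2) = c^2*(c + 3)*(c)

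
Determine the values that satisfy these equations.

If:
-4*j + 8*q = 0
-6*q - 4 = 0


Then:
j = -4/3
q = -2/3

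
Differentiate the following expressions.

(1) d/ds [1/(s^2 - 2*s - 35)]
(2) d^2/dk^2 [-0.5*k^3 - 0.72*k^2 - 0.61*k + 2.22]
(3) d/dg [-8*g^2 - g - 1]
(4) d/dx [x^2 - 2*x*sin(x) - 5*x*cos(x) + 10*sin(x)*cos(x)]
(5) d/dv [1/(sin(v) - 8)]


(1) = 2*(1 - s)/(-s^2 + 2*s + 35)^2
(2) = -3.0*k - 1.44
(3) = -16*g - 1
(4) = 5*x*sin(x) - 2*x*cos(x) + 2*x - 2*sin(x) - 5*cos(x) + 10*cos(2*x)
(5) = -cos(v)/(sin(v) - 8)^2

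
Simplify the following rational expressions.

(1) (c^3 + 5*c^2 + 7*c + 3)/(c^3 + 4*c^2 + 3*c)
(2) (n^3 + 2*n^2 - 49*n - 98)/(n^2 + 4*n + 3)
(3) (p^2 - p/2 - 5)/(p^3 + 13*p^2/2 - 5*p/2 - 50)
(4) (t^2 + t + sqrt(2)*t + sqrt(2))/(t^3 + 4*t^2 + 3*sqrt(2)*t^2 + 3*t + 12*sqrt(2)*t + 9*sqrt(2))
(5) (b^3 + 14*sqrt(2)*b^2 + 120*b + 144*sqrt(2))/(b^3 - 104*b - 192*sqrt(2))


(1) = (c + 1)/c
(2) = (n^3 + 2*n^2 - 49*n - 98)/(n^2 + 4*n + 3)
(3) = (p + 2)/(p^2 + 9*p + 20)
(4) = (t + sqrt(2))/(t^2 + t*(3 + 3*sqrt(2)) + 9*sqrt(2))
(5) = (b + 6*sqrt(2))/(b - 8*sqrt(2))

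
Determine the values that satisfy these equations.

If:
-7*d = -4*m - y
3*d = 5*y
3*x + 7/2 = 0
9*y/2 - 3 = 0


Then:
d = 10/9
m = 16/9
x = -7/6
y = 2/3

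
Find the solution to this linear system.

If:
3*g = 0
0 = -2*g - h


Then:
g = 0
h = 0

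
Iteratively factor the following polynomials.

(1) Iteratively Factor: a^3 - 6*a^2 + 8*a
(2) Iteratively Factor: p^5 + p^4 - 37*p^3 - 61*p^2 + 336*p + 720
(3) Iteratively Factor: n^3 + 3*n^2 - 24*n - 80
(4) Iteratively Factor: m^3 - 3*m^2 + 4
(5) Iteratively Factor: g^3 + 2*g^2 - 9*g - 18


(1) = (a - 2)*(a^2 - 4*a) = a*(a - 2)*(a - 4)
(2) = (p - 4)*(p^4 + 5*p^3 - 17*p^2 - 129*p - 180) = (p - 4)*(p + 4)*(p^3 + p^2 - 21*p - 45) = (p - 4)*(p + 3)*(p + 4)*(p^2 - 2*p - 15) = (p - 5)*(p - 4)*(p + 3)*(p + 4)*(p + 3)
(3) = (n + 4)*(n^2 - n - 20) = (n - 5)*(n + 4)*(n + 4)
(4) = (m + 1)*(m^2 - 4*m + 4) = (m - 2)*(m + 1)*(m - 2)
(5) = (g - 3)*(g^2 + 5*g + 6) = (g - 3)*(g + 3)*(g + 2)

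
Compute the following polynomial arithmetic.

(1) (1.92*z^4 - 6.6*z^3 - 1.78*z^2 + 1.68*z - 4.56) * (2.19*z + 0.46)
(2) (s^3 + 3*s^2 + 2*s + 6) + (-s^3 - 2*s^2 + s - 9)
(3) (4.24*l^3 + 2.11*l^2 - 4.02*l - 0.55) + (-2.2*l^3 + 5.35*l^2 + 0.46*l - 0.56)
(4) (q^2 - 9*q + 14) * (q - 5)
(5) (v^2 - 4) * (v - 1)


(1) = 4.2048*z^5 - 13.5708*z^4 - 6.9342*z^3 + 2.8604*z^2 - 9.2136*z - 2.0976
(2) = s^2 + 3*s - 3
(3) = 2.04*l^3 + 7.46*l^2 - 3.56*l - 1.11
(4) = q^3 - 14*q^2 + 59*q - 70
(5) = v^3 - v^2 - 4*v + 4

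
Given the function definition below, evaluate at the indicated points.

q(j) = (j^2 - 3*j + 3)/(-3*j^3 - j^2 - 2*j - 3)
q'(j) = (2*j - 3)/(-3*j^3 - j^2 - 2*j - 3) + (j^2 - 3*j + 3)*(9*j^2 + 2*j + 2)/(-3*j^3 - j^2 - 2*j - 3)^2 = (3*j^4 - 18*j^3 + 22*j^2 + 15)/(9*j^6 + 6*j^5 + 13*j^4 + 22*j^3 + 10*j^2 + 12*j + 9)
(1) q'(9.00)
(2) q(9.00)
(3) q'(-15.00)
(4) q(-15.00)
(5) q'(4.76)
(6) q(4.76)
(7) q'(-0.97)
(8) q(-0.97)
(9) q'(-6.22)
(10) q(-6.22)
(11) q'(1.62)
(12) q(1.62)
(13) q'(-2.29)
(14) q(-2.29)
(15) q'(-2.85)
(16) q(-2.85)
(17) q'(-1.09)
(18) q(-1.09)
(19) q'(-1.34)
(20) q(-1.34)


(1) = 0.00
(2) = -0.02
(3) = 0.00
(4) = 0.03
(5) = 0.00
(6) = -0.03
(7) = 100.83
(8) = 9.29
(9) = 0.02
(10) = 0.09
(11) = 0.04
(12) = -0.04
(13) = 0.41
(14) = 0.47
(15) = 0.20
(16) = 0.31
(17) = 19.50
(18) = 3.97
(19) = 4.13
(20) = 1.73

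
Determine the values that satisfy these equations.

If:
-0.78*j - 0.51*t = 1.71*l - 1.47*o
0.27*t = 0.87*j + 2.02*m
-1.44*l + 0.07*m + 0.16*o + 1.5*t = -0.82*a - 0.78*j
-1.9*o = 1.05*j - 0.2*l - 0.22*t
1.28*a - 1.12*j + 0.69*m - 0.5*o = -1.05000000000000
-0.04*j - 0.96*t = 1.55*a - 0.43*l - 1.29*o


Then:
a = -0.17
j = 0.74
l = -0.59
m = -0.42
o = -0.56
t = -0.78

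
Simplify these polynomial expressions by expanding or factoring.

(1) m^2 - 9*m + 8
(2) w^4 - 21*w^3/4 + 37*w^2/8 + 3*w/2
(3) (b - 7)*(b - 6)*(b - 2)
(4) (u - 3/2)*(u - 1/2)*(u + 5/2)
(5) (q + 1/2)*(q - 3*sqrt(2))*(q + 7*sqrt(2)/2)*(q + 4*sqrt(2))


(1) = (m - 8)*(m - 1)
(2) = w*(w - 4)*(w - 3/2)*(w + 1/4)
(3) = b^3 - 15*b^2 + 68*b - 84
(4) = u^3 + u^2/2 - 17*u/4 + 15/8
(5) = q^4 + q^3/2 + 9*sqrt(2)*q^3/2 - 17*q^2 + 9*sqrt(2)*q^2/4 - 84*sqrt(2)*q - 17*q/2 - 42*sqrt(2)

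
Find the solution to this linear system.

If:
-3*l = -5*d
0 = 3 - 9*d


Then:
d = 1/3
l = 5/9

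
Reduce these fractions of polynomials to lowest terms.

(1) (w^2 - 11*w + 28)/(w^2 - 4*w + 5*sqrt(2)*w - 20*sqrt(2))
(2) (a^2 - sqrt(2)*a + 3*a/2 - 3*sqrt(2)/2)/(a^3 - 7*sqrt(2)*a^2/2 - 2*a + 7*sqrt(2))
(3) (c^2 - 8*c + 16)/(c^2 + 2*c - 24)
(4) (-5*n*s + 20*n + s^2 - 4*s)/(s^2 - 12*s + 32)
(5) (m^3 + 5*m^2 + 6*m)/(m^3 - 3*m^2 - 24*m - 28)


(1) = (w - 7)/(w + 5*sqrt(2))
(2) = (4*a + 6)/(4*a^2 - 10*sqrt(2)*a - 28)
(3) = (c - 4)/(c + 6)
(4) = (-5*n + s)/(s - 8)
(5) = (m^2 + 3*m)/(m^2 - 5*m - 14)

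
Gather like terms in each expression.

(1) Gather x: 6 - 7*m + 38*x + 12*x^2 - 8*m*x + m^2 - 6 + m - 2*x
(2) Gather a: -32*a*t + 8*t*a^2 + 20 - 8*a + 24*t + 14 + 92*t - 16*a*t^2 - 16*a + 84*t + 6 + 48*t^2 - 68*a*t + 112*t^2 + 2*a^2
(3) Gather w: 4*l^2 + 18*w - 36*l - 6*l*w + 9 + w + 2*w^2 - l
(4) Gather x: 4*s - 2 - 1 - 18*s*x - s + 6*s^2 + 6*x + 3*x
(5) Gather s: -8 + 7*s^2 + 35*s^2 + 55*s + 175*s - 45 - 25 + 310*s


(1) = m^2 - 6*m + 12*x^2 + x*(36 - 8*m)
(2) = a^2*(8*t + 2) + a*(-16*t^2 - 100*t - 24) + 160*t^2 + 200*t + 40
(3) = 4*l^2 - 37*l + 2*w^2 + w*(19 - 6*l) + 9
(4) = 6*s^2 + 3*s + x*(9 - 18*s) - 3
(5) = 42*s^2 + 540*s - 78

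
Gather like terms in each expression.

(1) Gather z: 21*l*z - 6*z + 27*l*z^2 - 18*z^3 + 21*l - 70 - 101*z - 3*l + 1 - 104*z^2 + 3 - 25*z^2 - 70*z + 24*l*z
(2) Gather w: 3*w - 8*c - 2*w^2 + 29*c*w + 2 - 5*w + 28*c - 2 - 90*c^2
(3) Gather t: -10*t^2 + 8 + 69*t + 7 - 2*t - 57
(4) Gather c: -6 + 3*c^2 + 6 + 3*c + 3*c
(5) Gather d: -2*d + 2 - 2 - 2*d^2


(1) = 18*l - 18*z^3 + z^2*(27*l - 129) + z*(45*l - 177) - 66
(2) = -90*c^2 + 20*c - 2*w^2 + w*(29*c - 2)
(3) = -10*t^2 + 67*t - 42
(4) = 3*c^2 + 6*c
(5) = -2*d^2 - 2*d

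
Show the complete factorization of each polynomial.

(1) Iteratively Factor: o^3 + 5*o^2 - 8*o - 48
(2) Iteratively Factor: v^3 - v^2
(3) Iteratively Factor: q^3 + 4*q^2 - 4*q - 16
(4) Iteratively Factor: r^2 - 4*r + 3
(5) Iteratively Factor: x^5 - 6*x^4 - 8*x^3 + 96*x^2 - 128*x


(1) = (o - 3)*(o^2 + 8*o + 16) = (o - 3)*(o + 4)*(o + 4)
(2) = (v - 1)*(v^2) = v*(v - 1)*(v)
(3) = (q + 2)*(q^2 + 2*q - 8) = (q + 2)*(q + 4)*(q - 2)
(4) = (r - 3)*(r - 1)
(5) = (x - 4)*(x^4 - 2*x^3 - 16*x^2 + 32*x) = (x - 4)*(x - 2)*(x^3 - 16*x) = (x - 4)*(x - 2)*(x + 4)*(x^2 - 4*x) = x*(x - 4)*(x - 2)*(x + 4)*(x - 4)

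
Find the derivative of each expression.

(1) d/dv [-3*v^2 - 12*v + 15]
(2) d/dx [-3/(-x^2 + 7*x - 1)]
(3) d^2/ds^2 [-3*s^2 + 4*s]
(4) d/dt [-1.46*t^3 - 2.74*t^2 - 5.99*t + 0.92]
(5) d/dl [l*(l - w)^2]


(1) = -6*v - 12
(2) = 3*(7 - 2*x)/(x^2 - 7*x + 1)^2
(3) = -6
(4) = -4.38*t^2 - 5.48*t - 5.99
(5) = (l - w)*(3*l - w)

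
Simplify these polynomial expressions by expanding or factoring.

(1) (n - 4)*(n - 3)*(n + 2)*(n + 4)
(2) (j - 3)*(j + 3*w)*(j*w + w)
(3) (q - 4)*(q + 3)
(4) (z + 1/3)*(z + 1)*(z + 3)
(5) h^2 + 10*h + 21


(1) = n^4 - n^3 - 22*n^2 + 16*n + 96
(2) = j^3*w + 3*j^2*w^2 - 2*j^2*w - 6*j*w^2 - 3*j*w - 9*w^2
(3) = q^2 - q - 12
(4) = z^3 + 13*z^2/3 + 13*z/3 + 1
(5) = (h + 3)*(h + 7)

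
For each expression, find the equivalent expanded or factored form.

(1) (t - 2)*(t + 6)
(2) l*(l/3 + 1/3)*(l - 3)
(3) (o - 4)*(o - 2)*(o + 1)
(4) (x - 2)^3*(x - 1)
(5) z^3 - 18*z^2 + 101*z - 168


(1) = t^2 + 4*t - 12
(2) = l^3/3 - 2*l^2/3 - l
(3) = o^3 - 5*o^2 + 2*o + 8
(4) = x^4 - 7*x^3 + 18*x^2 - 20*x + 8
(5) = (z - 8)*(z - 7)*(z - 3)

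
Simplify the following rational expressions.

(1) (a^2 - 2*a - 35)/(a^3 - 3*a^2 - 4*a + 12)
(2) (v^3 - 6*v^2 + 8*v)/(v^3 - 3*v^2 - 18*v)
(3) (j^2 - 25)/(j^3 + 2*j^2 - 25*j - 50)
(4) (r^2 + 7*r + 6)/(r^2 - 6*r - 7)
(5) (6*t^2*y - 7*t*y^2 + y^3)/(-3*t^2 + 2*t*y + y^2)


(1) = (a^2 - 2*a - 35)/(a^3 - 3*a^2 - 4*a + 12)
(2) = (v^2 - 6*v + 8)/(v^2 - 3*v - 18)
(3) = 1/(j + 2)
(4) = (r + 6)/(r - 7)
(5) = (-6*t*y + y^2)/(3*t + y)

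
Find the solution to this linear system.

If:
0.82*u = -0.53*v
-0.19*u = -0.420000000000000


Then:
u = 2.21
v = -3.42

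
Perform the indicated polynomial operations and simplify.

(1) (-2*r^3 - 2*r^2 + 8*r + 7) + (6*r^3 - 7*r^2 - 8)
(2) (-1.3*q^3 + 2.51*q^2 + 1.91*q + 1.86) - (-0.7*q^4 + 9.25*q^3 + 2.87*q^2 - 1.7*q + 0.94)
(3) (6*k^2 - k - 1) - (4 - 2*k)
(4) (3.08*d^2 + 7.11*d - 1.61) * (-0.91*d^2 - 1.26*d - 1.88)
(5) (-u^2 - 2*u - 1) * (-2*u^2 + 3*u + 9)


(1) = 4*r^3 - 9*r^2 + 8*r - 1
(2) = 0.7*q^4 - 10.55*q^3 - 0.36*q^2 + 3.61*q + 0.92
(3) = 6*k^2 + k - 5
(4) = -2.8028*d^4 - 10.3509*d^3 - 13.2839*d^2 - 11.3382*d + 3.0268
(5) = 2*u^4 + u^3 - 13*u^2 - 21*u - 9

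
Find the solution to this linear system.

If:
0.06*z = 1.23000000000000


Then:
z = 20.50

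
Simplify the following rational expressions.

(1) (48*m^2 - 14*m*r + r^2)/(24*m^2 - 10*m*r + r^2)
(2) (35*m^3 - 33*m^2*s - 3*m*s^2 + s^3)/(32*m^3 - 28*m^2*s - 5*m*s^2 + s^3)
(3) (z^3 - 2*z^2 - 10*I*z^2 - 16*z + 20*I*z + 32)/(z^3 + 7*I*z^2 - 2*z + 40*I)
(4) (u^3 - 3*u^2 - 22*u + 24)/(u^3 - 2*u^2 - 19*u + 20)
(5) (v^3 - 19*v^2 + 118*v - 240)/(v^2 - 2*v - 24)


(1) = (-8*m + r)/(-4*m + r)
(2) = (-35*m^2 - 2*m*s + s^2)/(-32*m^2 - 4*m*s + s^2)
(3) = (z^2 + z*(-2 - 8*I) + 16*I)/(z^2 + 9*I*z - 20)
(4) = (u - 6)/(u - 5)
(5) = (v^2 - 13*v + 40)/(v + 4)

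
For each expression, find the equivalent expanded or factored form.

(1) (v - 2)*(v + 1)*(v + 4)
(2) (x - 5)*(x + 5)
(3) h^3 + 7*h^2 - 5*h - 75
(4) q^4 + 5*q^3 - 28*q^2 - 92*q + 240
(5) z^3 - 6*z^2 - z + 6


(1) = v^3 + 3*v^2 - 6*v - 8
(2) = x^2 - 25
(3) = (h - 3)*(h + 5)^2
(4) = (q - 4)*(q - 2)*(q + 5)*(q + 6)
(5) = (z - 6)*(z - 1)*(z + 1)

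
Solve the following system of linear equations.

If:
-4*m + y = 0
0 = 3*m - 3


Then:
m = 1
y = 4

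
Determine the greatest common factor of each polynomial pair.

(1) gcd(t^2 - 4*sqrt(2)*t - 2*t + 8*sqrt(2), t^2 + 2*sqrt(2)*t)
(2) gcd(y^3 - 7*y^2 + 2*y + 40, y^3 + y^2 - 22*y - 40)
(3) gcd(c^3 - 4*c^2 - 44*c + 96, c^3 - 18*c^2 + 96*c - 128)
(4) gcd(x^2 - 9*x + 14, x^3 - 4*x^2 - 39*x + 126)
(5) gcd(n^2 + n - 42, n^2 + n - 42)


(1) = gcd((t - 2)*(t - 4*sqrt(2)), t*(t + 2*sqrt(2))) = 1
(2) = y^2 - 3*y - 10
(3) = gcd((c - 8)*(c - 2)*(c + 6), (c - 8)^2*(c - 2)) = c^2 - 10*c + 16
(4) = x - 7
(5) = gcd((n - 6)*(n + 7), (n - 6)*(n + 7)) = n^2 + n - 42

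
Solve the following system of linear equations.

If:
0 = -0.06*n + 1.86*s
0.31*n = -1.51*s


Then:
n = 0.00
s = 0.00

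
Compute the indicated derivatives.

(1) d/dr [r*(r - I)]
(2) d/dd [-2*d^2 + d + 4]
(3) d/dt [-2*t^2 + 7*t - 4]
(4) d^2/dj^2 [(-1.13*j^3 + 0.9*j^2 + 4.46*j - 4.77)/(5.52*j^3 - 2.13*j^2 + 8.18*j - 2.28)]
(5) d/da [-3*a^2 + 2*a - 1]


(1) = 2*r - I
(2) = 1 - 4*d
(3) = 7 - 4*t
(4) = (28.274544*j^6 + 1121.529312*j^5 - 2473.249248*j^4 + 584.733188*j^3 - 648.335646*j^2 - 26.74458*j - 416.295552)/(168.196608*j^9 - 194.705856*j^8 + 822.87468*j^7 - 795.144141*j^6 + 1380.248838*j^5 - 1076.30388*j^4 + 871.781048*j^3 - 490.898592*j^2 + 127.568736*j - 11.852352)
(5) = 2 - 6*a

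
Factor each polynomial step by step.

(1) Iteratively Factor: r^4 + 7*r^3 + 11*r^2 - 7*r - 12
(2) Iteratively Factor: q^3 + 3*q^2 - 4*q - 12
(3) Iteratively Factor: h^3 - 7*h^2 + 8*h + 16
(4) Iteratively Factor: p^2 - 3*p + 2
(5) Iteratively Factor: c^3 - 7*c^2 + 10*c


(1) = (r + 1)*(r^3 + 6*r^2 + 5*r - 12) = (r + 1)*(r + 4)*(r^2 + 2*r - 3) = (r - 1)*(r + 1)*(r + 4)*(r + 3)
(2) = (q - 2)*(q^2 + 5*q + 6) = (q - 2)*(q + 3)*(q + 2)
(3) = (h - 4)*(h^2 - 3*h - 4) = (h - 4)^2*(h + 1)
(4) = (p - 1)*(p - 2)
(5) = (c)*(c^2 - 7*c + 10) = c*(c - 5)*(c - 2)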